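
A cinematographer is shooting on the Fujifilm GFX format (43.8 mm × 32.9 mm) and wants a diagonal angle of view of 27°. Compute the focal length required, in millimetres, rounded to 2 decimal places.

Sensor diagonal = √(43.8² + 32.9²) = √3000.8500 ≈ 54.7800 mm.
From α = 2·arctan(d/2f) we get f = d / (2·tan(α/2)).
With d = 54.7800 mm and α/2 = 13.5°, tan(α/2) ≈ 0.24008, so f ≈ 54.7800 / 0.48016 ≈ 114.0876 mm.

114.09 mm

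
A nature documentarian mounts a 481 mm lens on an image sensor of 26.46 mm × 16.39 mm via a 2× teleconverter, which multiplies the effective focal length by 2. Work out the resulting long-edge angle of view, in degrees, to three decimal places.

Effective focal length f = 481 × 2 = 962 mm.
α = 2·arctan(26.46 / (2 × 962)) = 2·arctan(0.01375) ≈ 1.5758°.

1.576°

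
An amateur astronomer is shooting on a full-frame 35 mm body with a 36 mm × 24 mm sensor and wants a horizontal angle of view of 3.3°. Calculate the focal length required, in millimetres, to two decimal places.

From α = 2·arctan(w/2f) we get f = w / (2·tan(α/2)).
With w = 36 mm and α/2 = 1.65°, tan(α/2) ≈ 0.02881, so f ≈ 36 / 0.05761 ≈ 624.8721 mm.

624.87 mm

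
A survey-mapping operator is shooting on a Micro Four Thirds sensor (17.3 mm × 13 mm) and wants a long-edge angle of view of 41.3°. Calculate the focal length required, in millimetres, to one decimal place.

From α = 2·arctan(w/2f) we get f = w / (2·tan(α/2)).
With w = 17.3 mm and α/2 = 20.65°, tan(α/2) ≈ 0.37687, so f ≈ 17.3 / 0.75374 ≈ 22.9521 mm.

23.0 mm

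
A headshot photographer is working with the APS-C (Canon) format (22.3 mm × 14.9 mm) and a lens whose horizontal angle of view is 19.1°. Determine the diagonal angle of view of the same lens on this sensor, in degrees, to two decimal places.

22.88°

From the horizontal AOV: f = 22.3 / (2·tan(9.55°)) = 22.3 / 0.33648 ≈ 66.2744 mm.
Sensor diagonal = √(22.3² + 14.9²) = √719.3000 ≈ 26.8198 mm.
Diagonal AOV = 2·arctan(26.8198 / (2 × 66.2744)) = 2·arctan(0.20234) ≈ 22.8774°.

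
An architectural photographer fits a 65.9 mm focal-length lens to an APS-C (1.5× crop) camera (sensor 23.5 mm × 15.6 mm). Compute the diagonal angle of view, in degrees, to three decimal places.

24.159°

Sensor diagonal = √(23.5² + 15.6²) = √795.6100 ≈ 28.2066 mm.
Angle of view α = 2·arctan(d/2f) with d = 28.2066 mm and f = 65.9 mm.
d/2f = 0.21401; arctan(0.21401) ≈ 12.0797°, so α ≈ 24.1593°.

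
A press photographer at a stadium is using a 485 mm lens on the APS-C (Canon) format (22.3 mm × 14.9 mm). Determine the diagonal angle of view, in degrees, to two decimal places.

3.17°

Sensor diagonal = √(22.3² + 14.9²) = √719.3000 ≈ 26.8198 mm.
Angle of view α = 2·arctan(d/2f) with d = 26.8198 mm and f = 485 mm.
d/2f = 0.02765; arctan(0.02765) ≈ 1.5838°, so α ≈ 3.1676°.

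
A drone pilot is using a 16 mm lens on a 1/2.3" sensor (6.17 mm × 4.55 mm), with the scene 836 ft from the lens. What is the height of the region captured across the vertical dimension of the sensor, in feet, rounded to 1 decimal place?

237.7 ft

dₒ: 836 ft × 304.8 mm/ft = 254812.79 mm.
Similar triangles through the lens centre give W/dₒ = h/dᵢ; with 1/f = 1/dₒ + 1/dᵢ this gives W = h·(dₒ − f)/f.
W = 4.55 mm × (254813 − 16) / 16 = 4.55 × 15924.7995 ≈ 72457.838 mm = 72457.838/304.8 ft = 237.723 ft.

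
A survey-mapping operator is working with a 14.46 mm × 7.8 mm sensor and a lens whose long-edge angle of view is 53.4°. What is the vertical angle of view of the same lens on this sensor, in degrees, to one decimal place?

From the long-edge AOV: f = 14.46 / (2·tan(26.7°)) = 14.46 / 1.00590 ≈ 14.3753 mm.
Vertical AOV = 2·arctan(7.8 / (2 × 14.3753)) = 2·arctan(0.27130) ≈ 30.3579°.

30.4°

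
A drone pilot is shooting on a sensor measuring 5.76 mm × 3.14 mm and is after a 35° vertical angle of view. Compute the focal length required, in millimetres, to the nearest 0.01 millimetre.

From α = 2·arctan(h/2f) we get f = h / (2·tan(α/2)).
With h = 3.14 mm and α/2 = 17.5°, tan(α/2) ≈ 0.31530, so f ≈ 3.14 / 0.63060 ≈ 4.9794 mm.

4.98 mm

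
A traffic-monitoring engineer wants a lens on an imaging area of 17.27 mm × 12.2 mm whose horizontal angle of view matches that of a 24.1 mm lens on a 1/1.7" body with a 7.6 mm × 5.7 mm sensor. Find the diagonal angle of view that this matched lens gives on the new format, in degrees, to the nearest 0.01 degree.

Equal horizontal AOV ⇒ f₂ = f₁ · 17.27/7.6 = 24.1 × 2.27237 ≈ 54.7641 mm.
Sensor diagonal = √(17.27² + 12.2²) = √447.0929 ≈ 21.1446 mm.
Diagonal AOV on the new format = 2·arctan(21.1446 / (2 × 54.7641)) = 2·arctan(0.19305) ≈ 21.8532°.

21.85°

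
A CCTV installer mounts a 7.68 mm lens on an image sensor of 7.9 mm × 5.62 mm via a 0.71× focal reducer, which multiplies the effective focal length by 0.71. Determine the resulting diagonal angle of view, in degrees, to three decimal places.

83.274°

Effective focal length f = 7.68 × 0.71 = 5.4528 mm.
Sensor diagonal = √(7.9² + 5.62²) = √93.9944 ≈ 9.6951 mm.
α = 2·arctan(9.695 / (2 × 5.4528)) = 2·arctan(0.88900) ≈ 83.2741°.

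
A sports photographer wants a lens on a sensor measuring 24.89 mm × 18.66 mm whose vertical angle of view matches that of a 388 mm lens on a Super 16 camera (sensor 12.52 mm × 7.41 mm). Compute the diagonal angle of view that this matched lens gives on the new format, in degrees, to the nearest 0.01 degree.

Equal vertical AOV ⇒ f₂ = f₁ · 18.66/7.41 = 388 × 2.51822 ≈ 977.0688 mm.
Sensor diagonal = √(24.89² + 18.66²) = √967.7077 ≈ 31.1080 mm.
Diagonal AOV on the new format = 2·arctan(31.1080 / (2 × 977.0688)) = 2·arctan(0.01592) ≈ 1.8240°.

1.82°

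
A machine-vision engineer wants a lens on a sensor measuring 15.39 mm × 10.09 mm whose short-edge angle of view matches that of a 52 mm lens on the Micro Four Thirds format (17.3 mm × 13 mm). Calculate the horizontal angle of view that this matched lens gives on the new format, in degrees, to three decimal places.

Equal short-edge AOV ⇒ f₂ = f₁ · 10.09/13 = 52 × 0.77615 ≈ 40.3600 mm.
Horizontal AOV on the new format = 2·arctan(15.39 / (2 × 40.3600)) = 2·arctan(0.19066) ≈ 21.5888°.

21.589°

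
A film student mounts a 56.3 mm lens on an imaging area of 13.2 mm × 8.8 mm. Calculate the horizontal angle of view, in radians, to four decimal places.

0.2334 rad

Angle of view α = 2·arctan(w/2f) with w = 13.2 mm and f = 56.3 mm.
w/2f = 0.11723; arctan(0.11723) ≈ 0.1167 rad, so α ≈ 0.2334 rad.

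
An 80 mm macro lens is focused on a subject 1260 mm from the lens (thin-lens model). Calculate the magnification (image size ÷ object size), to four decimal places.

Thin lens: 1/f = 1/dₒ + 1/dᵢ → 1/dᵢ = 1/80 − 1/1260 = 0.0117063 mm⁻¹, so dᵢ ≈ 85.4237 mm.
Magnification m = dᵢ/dₒ = 85.4237/1260 ≈ 0.06780.

0.0678×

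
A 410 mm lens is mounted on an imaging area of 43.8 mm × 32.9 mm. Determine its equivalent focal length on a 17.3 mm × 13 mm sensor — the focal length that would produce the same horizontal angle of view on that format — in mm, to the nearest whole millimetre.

Equal angle of view means equal width/f ratio, so f₂ = f₁ · (width₂/width₁) = 410 × 17.3/43.8.
f₂ = 410 × 0.39498 ≈ 161.941 mm.

162 mm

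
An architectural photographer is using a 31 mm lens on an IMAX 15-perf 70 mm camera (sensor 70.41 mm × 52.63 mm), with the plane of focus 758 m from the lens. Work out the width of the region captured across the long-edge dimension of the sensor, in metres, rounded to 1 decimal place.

1721.6 m

dₒ: 758 m = 758000 mm.
Similar triangles through the lens centre give W/dₒ = w/dᵢ; with 1/f = 1/dₒ + 1/dᵢ this gives W = w·(dₒ − f)/f.
W = 70.41 mm × (758000 − 31) / 31 = 70.41 × 24450.6129 ≈ 1721567.655 mm = 1721.57 m.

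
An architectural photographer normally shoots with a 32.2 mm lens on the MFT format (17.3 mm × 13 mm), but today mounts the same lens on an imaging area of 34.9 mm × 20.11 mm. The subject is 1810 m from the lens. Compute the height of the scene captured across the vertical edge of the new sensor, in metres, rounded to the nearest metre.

1130 m

The focal length stays 32.2 mm; the relevant sensor dimension is now h = 20.11 mm. Object distance dₒ = 1810 m = 1.81e+06 mm.
Thin-lens field height W = h·(dₒ − f)/f = 20.11 × (1.81e+06 − 32.2)/32.2 ≈ 1130386.722 mm = 1130.39 m.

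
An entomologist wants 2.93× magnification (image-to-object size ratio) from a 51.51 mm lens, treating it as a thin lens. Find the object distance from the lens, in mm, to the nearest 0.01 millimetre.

69.09 mm

With m = dᵢ/dₒ and 1/f = 1/dₒ + 1/dᵢ, substituting dᵢ = m·dₒ gives 1/f = (1 + 1/m)/dₒ, hence dₒ = f·(1 + 1/m).
dₒ = 51.51 × (1 + 1/2.93) = 51.51 × 1.34130 ≈ 69.090 mm.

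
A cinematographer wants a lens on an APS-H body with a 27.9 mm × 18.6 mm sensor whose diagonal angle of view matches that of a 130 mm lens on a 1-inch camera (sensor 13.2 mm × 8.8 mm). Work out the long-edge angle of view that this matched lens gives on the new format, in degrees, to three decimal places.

5.813°

Sensor diagonal = √(13.2² + 8.8²) = √251.6800 ≈ 15.8644 mm.
Sensor diagonal = √(27.9² + 18.6²) = √1124.3700 ≈ 33.5316 mm.
Equal diagonal AOV ⇒ f₂ = f₁ · 33.5316/15.8644 = 130 × 2.11364 ≈ 274.7727 mm.
Long-edge AOV on the new format = 2·arctan(27.9 / (2 × 274.7727)) = 2·arctan(0.05077) ≈ 5.8127°.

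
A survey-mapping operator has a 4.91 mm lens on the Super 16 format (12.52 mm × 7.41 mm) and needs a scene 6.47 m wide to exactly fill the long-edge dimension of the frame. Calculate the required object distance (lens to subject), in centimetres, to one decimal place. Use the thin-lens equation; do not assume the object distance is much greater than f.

254.2 cm

W: 6.47 m = 6470 mm.
Magnification m = w/W = dᵢ/dₒ; combined with 1/f = 1/dₒ + 1/dᵢ this gives dₒ = f·(1 + W/w).
dₒ = 4.91 mm × (1 + 6470/12.52) = 4.91 × 517.7732 ≈ 2542.266 mm = 254.227 cm.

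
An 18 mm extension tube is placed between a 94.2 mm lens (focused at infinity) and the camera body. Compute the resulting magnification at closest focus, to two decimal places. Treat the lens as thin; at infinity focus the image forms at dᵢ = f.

The tube moves the image plane from f to f + e, so dᵢ = 94.2 + 18 = 112.2 mm. Focus is achieved when 1/f = 1/dₒ + 1/dᵢ, giving dₒ = 1/(1/f − 1/(f+e)).
Magnification m = dᵢ/dₒ = (f+e)·(1/f − 1/(f+e)) = e/f = 18/94.2 ≈ 0.1911.

0.19×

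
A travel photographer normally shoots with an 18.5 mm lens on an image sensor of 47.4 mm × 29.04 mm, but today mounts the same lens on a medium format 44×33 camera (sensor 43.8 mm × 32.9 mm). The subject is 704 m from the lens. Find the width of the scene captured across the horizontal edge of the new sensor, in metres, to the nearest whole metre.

The focal length stays 18.5 mm; the relevant sensor dimension is now w = 43.8 mm. Object distance dₒ = 704 m = 704000 mm.
Thin-lens field width W = w·(dₒ − f)/f = 43.8 × (704000 − 18.5)/18.5 ≈ 1666723.768 mm = 1666.72 m.

1667 m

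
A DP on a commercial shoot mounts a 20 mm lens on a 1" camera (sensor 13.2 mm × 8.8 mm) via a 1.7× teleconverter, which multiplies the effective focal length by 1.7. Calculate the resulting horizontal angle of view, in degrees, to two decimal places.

Effective focal length f = 20 × 1.7 = 34 mm.
α = 2·arctan(13.2 / (2 × 34)) = 2·arctan(0.19412) ≈ 21.9710°.

21.97°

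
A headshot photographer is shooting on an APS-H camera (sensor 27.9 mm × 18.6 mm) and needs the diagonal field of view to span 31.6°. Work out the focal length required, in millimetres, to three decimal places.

59.249 mm

Sensor diagonal = √(27.9² + 18.6²) = √1124.3700 ≈ 33.5316 mm.
From α = 2·arctan(d/2f) we get f = d / (2·tan(α/2)).
With d = 33.5316 mm and α/2 = 15.8°, tan(α/2) ≈ 0.28297, so f ≈ 33.5316 / 0.56594 ≈ 59.2491 mm.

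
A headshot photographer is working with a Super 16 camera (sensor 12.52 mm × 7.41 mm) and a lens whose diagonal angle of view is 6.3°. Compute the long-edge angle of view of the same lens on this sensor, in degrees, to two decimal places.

Sensor diagonal = √(12.52² + 7.41²) = √211.6585 ≈ 14.5485 mm.
From the diagonal AOV: f = 14.5485 / (2·tan(3.15°)) = 14.5485 / 0.11007 ≈ 132.1789 mm.
Long-edge AOV = 2·arctan(12.52 / (2 × 132.1789)) = 2·arctan(0.04736) ≈ 5.4230°.

5.42°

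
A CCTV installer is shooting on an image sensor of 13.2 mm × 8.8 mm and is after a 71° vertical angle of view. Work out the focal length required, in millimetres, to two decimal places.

From α = 2·arctan(h/2f) we get f = h / (2·tan(α/2)).
With h = 8.8 mm and α/2 = 35.5°, tan(α/2) ≈ 0.71329, so f ≈ 8.8 / 1.42659 ≈ 6.1686 mm.

6.17 mm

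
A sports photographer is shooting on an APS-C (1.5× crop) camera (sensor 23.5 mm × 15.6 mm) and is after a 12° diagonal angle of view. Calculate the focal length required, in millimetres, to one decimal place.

Sensor diagonal = √(23.5² + 15.6²) = √795.6100 ≈ 28.2066 mm.
From α = 2·arctan(d/2f) we get f = d / (2·tan(α/2)).
With d = 28.2066 mm and α/2 = 6°, tan(α/2) ≈ 0.10510, so f ≈ 28.2066 / 0.21021 ≈ 134.1837 mm.

134.2 mm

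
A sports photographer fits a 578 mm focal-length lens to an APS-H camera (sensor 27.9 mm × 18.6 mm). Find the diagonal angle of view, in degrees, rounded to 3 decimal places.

Sensor diagonal = √(27.9² + 18.6²) = √1124.3700 ≈ 33.5316 mm.
Angle of view α = 2·arctan(d/2f) with d = 33.5316 mm and f = 578 mm.
d/2f = 0.02901; arctan(0.02901) ≈ 1.6615°, so α ≈ 3.3230°.

3.323°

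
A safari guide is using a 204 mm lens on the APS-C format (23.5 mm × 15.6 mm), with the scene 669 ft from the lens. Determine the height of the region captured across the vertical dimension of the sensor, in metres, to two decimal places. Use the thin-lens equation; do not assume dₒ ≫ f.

15.58 m

dₒ: 669 ft × 304.8 mm/ft = 203911.19 mm.
Similar triangles through the lens centre give W/dₒ = h/dᵢ; with 1/f = 1/dₒ + 1/dᵢ this gives W = h·(dₒ − f)/f.
W = 15.6 mm × (203911 − 204) / 204 = 15.6 × 998.5647 ≈ 15577.609 mm = 15.5776 m.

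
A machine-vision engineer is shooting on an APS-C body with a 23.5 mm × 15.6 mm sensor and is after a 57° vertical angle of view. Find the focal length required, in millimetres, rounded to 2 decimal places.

From α = 2·arctan(h/2f) we get f = h / (2·tan(α/2)).
With h = 15.6 mm and α/2 = 28.5°, tan(α/2) ≈ 0.54296, so f ≈ 15.6 / 1.08591 ≈ 14.3658 mm.

14.37 mm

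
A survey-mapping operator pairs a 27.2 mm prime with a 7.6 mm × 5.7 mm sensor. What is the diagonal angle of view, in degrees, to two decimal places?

19.81°

Sensor diagonal = √(7.6² + 5.7²) = √90.2500 ≈ 9.5000 mm.
Angle of view α = 2·arctan(d/2f) with d = 9.5000 mm and f = 27.2 mm.
d/2f = 0.17463; arctan(0.17463) ≈ 9.9058°, so α ≈ 19.8116°.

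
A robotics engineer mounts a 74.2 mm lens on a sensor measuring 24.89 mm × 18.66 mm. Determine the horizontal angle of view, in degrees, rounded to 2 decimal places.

19.04°

Angle of view α = 2·arctan(w/2f) with w = 24.89 mm and f = 74.2 mm.
w/2f = 0.16772; arctan(0.16772) ≈ 9.5212°, so α ≈ 19.0423°.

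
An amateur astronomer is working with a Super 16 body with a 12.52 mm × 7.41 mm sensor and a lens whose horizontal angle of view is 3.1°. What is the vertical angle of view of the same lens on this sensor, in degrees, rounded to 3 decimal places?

From the horizontal AOV: f = 12.52 / (2·tan(1.55°)) = 12.52 / 0.05412 ≈ 231.3446 mm.
Vertical AOV = 2·arctan(7.41 / (2 × 231.3446)) = 2·arctan(0.01602) ≈ 1.8350°.

1.835°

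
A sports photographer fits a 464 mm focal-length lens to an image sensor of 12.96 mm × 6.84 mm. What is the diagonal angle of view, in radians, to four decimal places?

Sensor diagonal = √(12.96² + 6.84²) = √214.7472 ≈ 14.6543 mm.
Angle of view α = 2·arctan(d/2f) with d = 14.6543 mm and f = 464 mm.
d/2f = 0.01579; arctan(0.01579) ≈ 0.0158 rad, so α ≈ 0.0316 rad.

0.0316 rad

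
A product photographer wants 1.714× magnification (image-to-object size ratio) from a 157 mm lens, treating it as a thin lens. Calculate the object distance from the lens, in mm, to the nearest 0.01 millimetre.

With m = dᵢ/dₒ and 1/f = 1/dₒ + 1/dᵢ, substituting dᵢ = m·dₒ gives 1/f = (1 + 1/m)/dₒ, hence dₒ = f·(1 + 1/m).
dₒ = 157 × (1 + 1/1.714) = 157 × 1.58343 ≈ 248.599 mm.

248.60 mm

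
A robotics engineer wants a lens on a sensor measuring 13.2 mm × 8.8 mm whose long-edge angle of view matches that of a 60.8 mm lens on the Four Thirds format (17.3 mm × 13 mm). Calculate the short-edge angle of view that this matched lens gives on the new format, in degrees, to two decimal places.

10.84°

Equal long-edge AOV ⇒ f₂ = f₁ · 13.2/17.3 = 60.8 × 0.76301 ≈ 46.3908 mm.
Short-edge AOV on the new format = 2·arctan(8.8 / (2 × 46.3908)) = 2·arctan(0.09485) ≈ 10.8362°.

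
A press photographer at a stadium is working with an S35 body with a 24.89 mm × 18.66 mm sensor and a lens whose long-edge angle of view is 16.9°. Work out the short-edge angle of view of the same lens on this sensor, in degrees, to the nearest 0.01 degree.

12.71°

From the long-edge AOV: f = 24.89 / (2·tan(8.45°)) = 24.89 / 0.29712 ≈ 83.7715 mm.
Short-edge AOV = 2·arctan(18.66 / (2 × 83.7715)) = 2·arctan(0.11137) ≈ 12.7102°.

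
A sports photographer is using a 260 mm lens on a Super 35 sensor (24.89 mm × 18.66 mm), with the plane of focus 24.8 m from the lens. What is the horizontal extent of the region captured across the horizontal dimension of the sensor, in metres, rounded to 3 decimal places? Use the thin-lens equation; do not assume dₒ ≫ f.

2.349 m

dₒ: 24.8 m = 24800 mm.
Similar triangles through the lens centre give W/dₒ = w/dᵢ; with 1/f = 1/dₒ + 1/dᵢ this gives W = w·(dₒ − f)/f.
W = 24.89 mm × (24800 − 260) / 260 = 24.89 × 94.3846 ≈ 2349.233 mm = 2.34923 m.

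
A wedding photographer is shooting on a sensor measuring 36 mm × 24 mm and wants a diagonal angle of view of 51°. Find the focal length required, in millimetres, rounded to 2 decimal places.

Sensor diagonal = √(36² + 24²) = √1872.0000 ≈ 43.2666 mm.
From α = 2·arctan(d/2f) we get f = d / (2·tan(α/2)).
With d = 43.2666 mm and α/2 = 25.5°, tan(α/2) ≈ 0.47698, so f ≈ 43.2666 / 0.95395 ≈ 45.3552 mm.

45.36 mm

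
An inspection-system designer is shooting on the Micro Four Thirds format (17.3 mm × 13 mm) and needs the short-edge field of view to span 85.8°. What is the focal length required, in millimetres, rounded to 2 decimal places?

6.99 mm

From α = 2·arctan(h/2f) we get f = h / (2·tan(α/2)).
With h = 13 mm and α/2 = 42.9°, tan(α/2) ≈ 0.92926, so f ≈ 13 / 1.85851 ≈ 6.9948 mm.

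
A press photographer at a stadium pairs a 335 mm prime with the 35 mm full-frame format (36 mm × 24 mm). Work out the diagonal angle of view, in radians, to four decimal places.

0.1290 rad

Sensor diagonal = √(36² + 24²) = √1872.0000 ≈ 43.2666 mm.
Angle of view α = 2·arctan(d/2f) with d = 43.2666 mm and f = 335 mm.
d/2f = 0.06458; arctan(0.06458) ≈ 0.0645 rad, so α ≈ 0.1290 rad.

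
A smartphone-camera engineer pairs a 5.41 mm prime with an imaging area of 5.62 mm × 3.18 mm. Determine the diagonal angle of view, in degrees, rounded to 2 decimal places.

Sensor diagonal = √(5.62² + 3.18²) = √41.6968 ≈ 6.4573 mm.
Angle of view α = 2·arctan(d/2f) with d = 6.4573 mm and f = 5.41 mm.
d/2f = 0.59679; arctan(0.59679) ≈ 30.8285°, so α ≈ 61.6570°.

61.66°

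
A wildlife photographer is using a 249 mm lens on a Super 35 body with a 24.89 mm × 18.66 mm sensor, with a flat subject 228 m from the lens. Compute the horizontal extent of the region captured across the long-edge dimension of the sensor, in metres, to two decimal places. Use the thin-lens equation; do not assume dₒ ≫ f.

22.77 m

dₒ: 228 m = 228000 mm.
Similar triangles through the lens centre give W/dₒ = w/dᵢ; with 1/f = 1/dₒ + 1/dᵢ this gives W = w·(dₒ − f)/f.
W = 24.89 mm × (228000 − 249) / 249 = 24.89 × 914.6627 ≈ 22765.953 mm = 22.766 m.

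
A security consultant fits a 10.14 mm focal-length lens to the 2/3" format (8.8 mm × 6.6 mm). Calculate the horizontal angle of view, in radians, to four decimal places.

0.8188 rad

Angle of view α = 2·arctan(w/2f) with w = 8.8 mm and f = 10.14 mm.
w/2f = 0.43393; arctan(0.43393) ≈ 0.4094 rad, so α ≈ 0.8188 rad.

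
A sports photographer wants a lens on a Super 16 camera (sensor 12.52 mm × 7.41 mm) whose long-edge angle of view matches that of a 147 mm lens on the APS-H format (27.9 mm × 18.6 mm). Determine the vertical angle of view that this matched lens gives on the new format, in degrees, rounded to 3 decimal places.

Equal long-edge AOV ⇒ f₂ = f₁ · 12.52/27.9 = 147 × 0.44875 ≈ 65.9656 mm.
Vertical AOV on the new format = 2·arctan(7.41 / (2 × 65.9656)) = 2·arctan(0.05617) ≈ 6.4294°.

6.429°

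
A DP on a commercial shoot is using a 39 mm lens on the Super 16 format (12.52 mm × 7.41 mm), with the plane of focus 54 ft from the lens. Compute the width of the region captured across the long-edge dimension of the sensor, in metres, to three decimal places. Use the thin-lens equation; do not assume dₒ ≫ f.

dₒ: 54 ft × 304.8 mm/ft = 16459.20 mm.
Similar triangles through the lens centre give W/dₒ = w/dᵢ; with 1/f = 1/dₒ + 1/dᵢ this gives W = w·(dₒ − f)/f.
W = 12.52 mm × (16459.2 − 39) / 39 = 12.52 × 421.0308 ≈ 5271.305 mm = 5.27131 m.

5.271 m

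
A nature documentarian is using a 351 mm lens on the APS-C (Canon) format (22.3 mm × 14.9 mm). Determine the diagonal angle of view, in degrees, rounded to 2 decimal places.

Sensor diagonal = √(22.3² + 14.9²) = √719.3000 ≈ 26.8198 mm.
Angle of view α = 2·arctan(d/2f) with d = 26.8198 mm and f = 351 mm.
d/2f = 0.03820; arctan(0.03820) ≈ 2.1879°, so α ≈ 4.3758°.

4.38°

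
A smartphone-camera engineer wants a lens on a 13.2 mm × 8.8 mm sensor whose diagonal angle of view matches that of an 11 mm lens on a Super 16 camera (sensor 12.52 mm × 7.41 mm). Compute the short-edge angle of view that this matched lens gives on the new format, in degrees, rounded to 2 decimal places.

40.29°

Sensor diagonal = √(12.52² + 7.41²) = √211.6585 ≈ 14.5485 mm.
Sensor diagonal = √(13.2² + 8.8²) = √251.6800 ≈ 15.8644 mm.
Equal diagonal AOV ⇒ f₂ = f₁ · 15.8644/14.5485 = 11 × 1.09045 ≈ 11.9950 mm.
Short-edge AOV on the new format = 2·arctan(8.8 / (2 × 11.9950)) = 2·arctan(0.36682) ≈ 40.2881°.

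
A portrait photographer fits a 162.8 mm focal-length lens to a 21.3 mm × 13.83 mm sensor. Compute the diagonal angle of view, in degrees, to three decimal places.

8.920°

Sensor diagonal = √(21.3² + 13.83²) = √644.9589 ≈ 25.3960 mm.
Angle of view α = 2·arctan(d/2f) with d = 25.3960 mm and f = 162.8 mm.
d/2f = 0.07800; arctan(0.07800) ≈ 4.4599°, so α ≈ 8.9198°.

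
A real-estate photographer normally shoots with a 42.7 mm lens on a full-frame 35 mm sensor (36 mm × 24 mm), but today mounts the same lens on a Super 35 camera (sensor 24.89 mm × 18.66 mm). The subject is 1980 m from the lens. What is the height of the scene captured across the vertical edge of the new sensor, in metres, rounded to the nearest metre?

865 m

The focal length stays 42.7 mm; the relevant sensor dimension is now h = 18.66 mm. Object distance dₒ = 1980 m = 1.98e+06 mm.
Thin-lens field height W = h·(dₒ − f)/f = 18.66 × (1.98e+06 − 42.7)/42.7 ≈ 865245.977 mm = 865.246 m.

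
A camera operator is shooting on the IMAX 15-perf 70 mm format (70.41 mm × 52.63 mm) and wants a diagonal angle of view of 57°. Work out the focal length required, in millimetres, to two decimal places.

Sensor diagonal = √(70.41² + 52.63²) = √7727.4850 ≈ 87.9061 mm.
From α = 2·arctan(d/2f) we get f = d / (2·tan(α/2)).
With d = 87.9061 mm and α/2 = 28.5°, tan(α/2) ≈ 0.54296, so f ≈ 87.9061 / 1.08591 ≈ 80.9515 mm.

80.95 mm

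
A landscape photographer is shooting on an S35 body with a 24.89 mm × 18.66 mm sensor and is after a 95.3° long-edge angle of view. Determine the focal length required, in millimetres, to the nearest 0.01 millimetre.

11.34 mm

From α = 2·arctan(w/2f) we get f = w / (2·tan(α/2)).
With w = 24.89 mm and α/2 = 47.65°, tan(α/2) ≈ 1.09706, so f ≈ 24.89 / 2.19412 ≈ 11.3439 mm.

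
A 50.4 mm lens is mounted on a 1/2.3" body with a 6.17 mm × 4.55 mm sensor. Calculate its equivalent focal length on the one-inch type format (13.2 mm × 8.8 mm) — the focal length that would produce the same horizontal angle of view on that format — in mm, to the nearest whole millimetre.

108 mm

Equal angle of view means equal width/f ratio, so f₂ = f₁ · (width₂/width₁) = 50.4 × 13.2/6.17.
f₂ = 50.4 × 2.13938 ≈ 107.825 mm.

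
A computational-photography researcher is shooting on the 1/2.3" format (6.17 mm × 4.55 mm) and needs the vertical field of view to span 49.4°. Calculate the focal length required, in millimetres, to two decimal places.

4.95 mm

From α = 2·arctan(h/2f) we get f = h / (2·tan(α/2)).
With h = 4.55 mm and α/2 = 24.7°, tan(α/2) ≈ 0.45995, so f ≈ 4.55 / 0.91990 ≈ 4.9462 mm.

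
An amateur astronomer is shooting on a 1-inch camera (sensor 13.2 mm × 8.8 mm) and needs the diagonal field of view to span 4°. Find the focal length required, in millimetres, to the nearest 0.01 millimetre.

227.15 mm

Sensor diagonal = √(13.2² + 8.8²) = √251.6800 ≈ 15.8644 mm.
From α = 2·arctan(d/2f) we get f = d / (2·tan(α/2)).
With d = 15.8644 mm and α/2 = 2°, tan(α/2) ≈ 0.03492, so f ≈ 15.8644 / 0.06984 ≈ 227.1489 mm.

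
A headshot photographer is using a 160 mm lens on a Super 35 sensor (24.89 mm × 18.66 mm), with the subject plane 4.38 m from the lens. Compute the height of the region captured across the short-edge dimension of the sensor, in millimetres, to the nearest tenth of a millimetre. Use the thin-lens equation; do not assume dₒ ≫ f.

dₒ: 4.38 m = 4380 mm.
Similar triangles through the lens centre give W/dₒ = h/dᵢ; with 1/f = 1/dₒ + 1/dᵢ this gives W = h·(dₒ − f)/f.
W = 18.66 mm × (4380 − 160) / 160 = 18.66 × 26.3750 ≈ 492.157 mm.

492.2 mm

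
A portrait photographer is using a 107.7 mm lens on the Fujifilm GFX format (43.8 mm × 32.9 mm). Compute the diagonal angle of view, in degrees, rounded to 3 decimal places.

Sensor diagonal = √(43.8² + 32.9²) = √3000.8500 ≈ 54.7800 mm.
Angle of view α = 2·arctan(d/2f) with d = 54.7800 mm and f = 107.7 mm.
d/2f = 0.25432; arctan(0.25432) ≈ 14.2688°, so α ≈ 28.5377°.

28.538°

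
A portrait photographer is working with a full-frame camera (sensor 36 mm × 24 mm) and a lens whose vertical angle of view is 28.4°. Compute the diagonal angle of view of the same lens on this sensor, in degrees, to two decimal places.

From the vertical AOV: f = 24 / (2·tan(14.2°)) = 24 / 0.50608 ≈ 47.4235 mm.
Sensor diagonal = √(36² + 24²) = √1872.0000 ≈ 43.2666 mm.
Diagonal AOV = 2·arctan(43.2666 / (2 × 47.4235)) = 2·arctan(0.45617) ≈ 49.0423°.

49.04°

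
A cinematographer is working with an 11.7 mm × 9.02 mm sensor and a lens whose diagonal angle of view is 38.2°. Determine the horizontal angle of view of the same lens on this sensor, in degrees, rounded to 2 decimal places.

Sensor diagonal = √(11.7² + 9.02²) = √218.2504 ≈ 14.7733 mm.
From the diagonal AOV: f = 14.7733 / (2·tan(19.1°)) = 14.7733 / 0.69256 ≈ 21.3314 mm.
Horizontal AOV = 2·arctan(11.7 / (2 × 21.3314)) = 2·arctan(0.27424) ≈ 30.6719°.

30.67°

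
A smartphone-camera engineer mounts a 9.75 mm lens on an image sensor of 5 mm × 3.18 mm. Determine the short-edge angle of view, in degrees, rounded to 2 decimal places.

Angle of view α = 2·arctan(h/2f) with h = 3.18 mm and f = 9.75 mm.
h/2f = 0.16308; arctan(0.16308) ≈ 9.2621°, so α ≈ 18.5242°.

18.52°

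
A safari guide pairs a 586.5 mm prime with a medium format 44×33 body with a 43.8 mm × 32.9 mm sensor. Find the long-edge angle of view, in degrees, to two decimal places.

4.28°

Angle of view α = 2·arctan(w/2f) with w = 43.8 mm and f = 586.5 mm.
w/2f = 0.03734; arctan(0.03734) ≈ 2.1384°, so α ≈ 4.2769°.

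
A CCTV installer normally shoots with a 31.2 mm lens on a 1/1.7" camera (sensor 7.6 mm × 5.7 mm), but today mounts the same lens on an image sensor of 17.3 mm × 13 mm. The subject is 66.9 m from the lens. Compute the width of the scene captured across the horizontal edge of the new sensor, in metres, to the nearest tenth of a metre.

The focal length stays 31.2 mm; the relevant sensor dimension is now w = 17.3 mm. Object distance dₒ = 66.9 m = 66900 mm.
Thin-lens field width W = w·(dₒ − f)/f = 17.3 × (66900 − 31.2)/31.2 ≈ 37077.892 mm = 37.0779 m.

37.1 m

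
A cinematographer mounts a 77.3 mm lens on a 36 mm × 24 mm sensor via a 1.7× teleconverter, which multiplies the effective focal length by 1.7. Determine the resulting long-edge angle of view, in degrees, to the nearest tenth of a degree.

Effective focal length f = 77.3 × 1.7 = 131.41 mm.
α = 2·arctan(36 / (2 × 131.41)) = 2·arctan(0.13698) ≈ 15.5992°.

15.6°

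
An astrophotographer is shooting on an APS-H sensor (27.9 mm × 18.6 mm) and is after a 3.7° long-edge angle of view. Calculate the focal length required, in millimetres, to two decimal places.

From α = 2·arctan(w/2f) we get f = w / (2·tan(α/2)).
With w = 27.9 mm and α/2 = 1.85°, tan(α/2) ≈ 0.03230, so f ≈ 27.9 / 0.06460 ≈ 431.8910 mm.

431.89 mm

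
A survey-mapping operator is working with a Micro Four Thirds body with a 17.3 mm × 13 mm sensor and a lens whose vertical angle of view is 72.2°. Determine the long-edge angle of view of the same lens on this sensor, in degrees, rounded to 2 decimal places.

88.28°

From the vertical AOV: f = 13 / (2·tan(36.1°)) = 13 / 1.45843 ≈ 8.9137 mm.
Long-edge AOV = 2·arctan(17.3 / (2 × 8.9137)) = 2·arctan(0.97041) ≈ 88.2795°.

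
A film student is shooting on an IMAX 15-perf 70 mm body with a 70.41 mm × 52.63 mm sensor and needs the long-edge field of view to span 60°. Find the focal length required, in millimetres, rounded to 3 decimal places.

From α = 2·arctan(w/2f) we get f = w / (2·tan(α/2)).
With w = 70.41 mm and α/2 = 30°, tan(α/2) ≈ 0.57735, so f ≈ 70.41 / 1.15470 ≈ 60.9768 mm.

60.977 mm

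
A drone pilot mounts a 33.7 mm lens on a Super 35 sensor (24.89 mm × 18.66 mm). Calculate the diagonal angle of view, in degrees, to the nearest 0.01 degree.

49.55°

Sensor diagonal = √(24.89² + 18.66²) = √967.7077 ≈ 31.1080 mm.
Angle of view α = 2·arctan(d/2f) with d = 31.1080 mm and f = 33.7 mm.
d/2f = 0.46154; arctan(0.46154) ≈ 24.7754°, so α ≈ 49.5507°.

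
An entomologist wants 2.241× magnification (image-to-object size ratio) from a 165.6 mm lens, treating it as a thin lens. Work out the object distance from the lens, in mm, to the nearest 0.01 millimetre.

With m = dᵢ/dₒ and 1/f = 1/dₒ + 1/dᵢ, substituting dᵢ = m·dₒ gives 1/f = (1 + 1/m)/dₒ, hence dₒ = f·(1 + 1/m).
dₒ = 165.6 × (1 + 1/2.241) = 165.6 × 1.44623 ≈ 239.496 mm.

239.50 mm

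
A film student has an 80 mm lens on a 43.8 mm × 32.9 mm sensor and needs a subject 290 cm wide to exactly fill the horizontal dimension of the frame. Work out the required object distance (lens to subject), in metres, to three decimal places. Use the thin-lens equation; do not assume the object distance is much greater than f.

5.377 m

W: 290 cm = 2900 mm.
Magnification m = w/W = dᵢ/dₒ; combined with 1/f = 1/dₒ + 1/dᵢ this gives dₒ = f·(1 + W/w).
dₒ = 80 mm × (1 + 2900/43.8) = 80 × 67.2100 ≈ 5376.804 mm = 5.3768 m.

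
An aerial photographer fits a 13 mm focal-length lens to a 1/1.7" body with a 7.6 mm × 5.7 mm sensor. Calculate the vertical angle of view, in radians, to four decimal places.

0.4316 rad

Angle of view α = 2·arctan(h/2f) with h = 5.7 mm and f = 13 mm.
h/2f = 0.21923; arctan(0.21923) ≈ 0.2158 rad, so α ≈ 0.4316 rad.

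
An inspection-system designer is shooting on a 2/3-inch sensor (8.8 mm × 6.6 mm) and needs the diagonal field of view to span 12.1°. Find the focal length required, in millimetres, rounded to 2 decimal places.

Sensor diagonal = √(8.8² + 6.6²) = √121.0000 ≈ 11.0000 mm.
From α = 2·arctan(d/2f) we get f = d / (2·tan(α/2)).
With d = 11.0000 mm and α/2 = 6.05°, tan(α/2) ≈ 0.10599, so f ≈ 11.0000 / 0.21197 ≈ 51.8933 mm.

51.89 mm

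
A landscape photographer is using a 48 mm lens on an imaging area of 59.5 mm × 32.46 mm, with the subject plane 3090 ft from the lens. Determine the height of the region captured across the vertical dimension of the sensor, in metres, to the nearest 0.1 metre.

dₒ: 3090 ft × 304.8 mm/ft = 941831.97 mm.
Similar triangles through the lens centre give W/dₒ = h/dᵢ; with 1/f = 1/dₒ + 1/dᵢ this gives W = h·(dₒ − f)/f.
W = 32.46 mm × (941832 − 48) / 48 = 32.46 × 19620.4994 ≈ 636881.410 mm = 636.881 m.

636.9 m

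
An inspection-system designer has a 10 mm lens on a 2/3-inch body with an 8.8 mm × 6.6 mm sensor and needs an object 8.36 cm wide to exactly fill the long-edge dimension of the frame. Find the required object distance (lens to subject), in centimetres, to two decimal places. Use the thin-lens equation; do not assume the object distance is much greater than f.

W: 8.36 cm = 83.6 mm.
Magnification m = w/W = dᵢ/dₒ; combined with 1/f = 1/dₒ + 1/dᵢ this gives dₒ = f·(1 + W/w).
dₒ = 10 mm × (1 + 83.6/8.8) = 10 × 10.5000 ≈ 105.000 mm = 10.5 cm.

10.50 cm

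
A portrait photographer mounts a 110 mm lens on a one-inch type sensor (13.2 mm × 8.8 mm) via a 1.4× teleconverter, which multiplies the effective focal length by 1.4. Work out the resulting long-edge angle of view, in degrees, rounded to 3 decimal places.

Effective focal length f = 110 × 1.4 = 154 mm.
α = 2·arctan(13.2 / (2 × 154)) = 2·arctan(0.04286) ≈ 4.9081°.

4.908°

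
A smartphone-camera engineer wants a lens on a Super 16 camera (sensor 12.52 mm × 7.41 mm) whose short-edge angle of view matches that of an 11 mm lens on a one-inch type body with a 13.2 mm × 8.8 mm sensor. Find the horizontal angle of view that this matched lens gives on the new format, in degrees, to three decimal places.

68.105°

Equal short-edge AOV ⇒ f₂ = f₁ · 7.41/8.8 = 11 × 0.84205 ≈ 9.2625 mm.
Horizontal AOV on the new format = 2·arctan(12.52 / (2 × 9.2625)) = 2·arctan(0.67584) ≈ 68.1051°.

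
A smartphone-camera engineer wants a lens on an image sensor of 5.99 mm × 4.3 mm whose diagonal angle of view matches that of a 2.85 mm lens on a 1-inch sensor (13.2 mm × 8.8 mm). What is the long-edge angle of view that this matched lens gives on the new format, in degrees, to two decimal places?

132.28°

Sensor diagonal = √(13.2² + 8.8²) = √251.6800 ≈ 15.8644 mm.
Sensor diagonal = √(5.99² + 4.3²) = √54.3701 ≈ 7.3736 mm.
Equal diagonal AOV ⇒ f₂ = f₁ · 7.3736/15.8644 = 2.85 × 0.46479 ≈ 1.3246 mm.
Long-edge AOV on the new format = 2·arctan(5.99 / (2 × 1.3246)) = 2·arctan(2.26098) ≈ 132.2817°.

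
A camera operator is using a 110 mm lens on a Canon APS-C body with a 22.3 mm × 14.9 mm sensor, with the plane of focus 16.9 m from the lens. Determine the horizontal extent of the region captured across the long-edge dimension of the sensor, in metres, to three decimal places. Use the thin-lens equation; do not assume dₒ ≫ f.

3.404 m

dₒ: 16.9 m = 16900 mm.
Similar triangles through the lens centre give W/dₒ = w/dᵢ; with 1/f = 1/dₒ + 1/dᵢ this gives W = w·(dₒ − f)/f.
W = 22.3 mm × (16900 − 110) / 110 = 22.3 × 152.6364 ≈ 3403.791 mm = 3.40379 m.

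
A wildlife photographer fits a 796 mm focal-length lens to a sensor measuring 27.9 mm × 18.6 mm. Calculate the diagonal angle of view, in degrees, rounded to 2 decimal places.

Sensor diagonal = √(27.9² + 18.6²) = √1124.3700 ≈ 33.5316 mm.
Angle of view α = 2·arctan(d/2f) with d = 33.5316 mm and f = 796 mm.
d/2f = 0.02106; arctan(0.02106) ≈ 1.2066°, so α ≈ 2.4132°.

2.41°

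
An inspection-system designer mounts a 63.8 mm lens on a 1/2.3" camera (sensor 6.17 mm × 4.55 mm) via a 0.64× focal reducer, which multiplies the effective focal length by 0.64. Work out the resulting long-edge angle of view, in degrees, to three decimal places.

8.641°

Effective focal length f = 63.8 × 0.64 = 40.832 mm.
α = 2·arctan(6.17 / (2 × 40.832)) = 2·arctan(0.07555) ≈ 8.6414°.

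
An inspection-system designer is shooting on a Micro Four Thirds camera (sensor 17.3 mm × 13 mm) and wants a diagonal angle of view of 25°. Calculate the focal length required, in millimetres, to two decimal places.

48.81 mm

Sensor diagonal = √(17.3² + 13²) = √468.2900 ≈ 21.6400 mm.
From α = 2·arctan(d/2f) we get f = d / (2·tan(α/2)).
With d = 21.6400 mm and α/2 = 12.5°, tan(α/2) ≈ 0.22169, so f ≈ 21.6400 / 0.44339 ≈ 48.8059 mm.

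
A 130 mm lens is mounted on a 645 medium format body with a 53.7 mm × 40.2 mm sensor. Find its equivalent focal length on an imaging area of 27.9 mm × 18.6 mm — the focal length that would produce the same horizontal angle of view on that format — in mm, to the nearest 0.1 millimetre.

Equal angle of view means equal width/f ratio, so f₂ = f₁ · (width₂/width₁) = 130 × 27.9/53.7.
f₂ = 130 × 0.51955 ≈ 67.542 mm.

67.5 mm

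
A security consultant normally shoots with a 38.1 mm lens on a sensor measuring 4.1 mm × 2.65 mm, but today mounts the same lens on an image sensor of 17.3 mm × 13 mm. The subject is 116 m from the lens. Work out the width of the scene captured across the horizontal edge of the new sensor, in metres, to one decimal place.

The focal length stays 38.1 mm; the relevant sensor dimension is now w = 17.3 mm. Object distance dₒ = 116 m = 116000 mm.
Thin-lens field width W = w·(dₒ − f)/f = 17.3 × (116000 − 38.1)/38.1 ≈ 52654.616 mm = 52.6546 m.

52.7 m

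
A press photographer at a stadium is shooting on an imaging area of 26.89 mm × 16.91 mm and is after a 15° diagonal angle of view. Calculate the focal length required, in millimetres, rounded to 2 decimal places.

Sensor diagonal = √(26.89² + 16.91²) = √1009.0202 ≈ 31.7651 mm.
From α = 2·arctan(d/2f) we get f = d / (2·tan(α/2)).
With d = 31.7651 mm and α/2 = 7.5°, tan(α/2) ≈ 0.13165, so f ≈ 31.7651 / 0.26330 ≈ 120.6399 mm.

120.64 mm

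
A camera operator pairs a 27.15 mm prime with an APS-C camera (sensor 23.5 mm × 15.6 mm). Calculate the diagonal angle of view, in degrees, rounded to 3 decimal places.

Sensor diagonal = √(23.5² + 15.6²) = √795.6100 ≈ 28.2066 mm.
Angle of view α = 2·arctan(d/2f) with d = 28.2066 mm and f = 27.15 mm.
d/2f = 0.51946; arctan(0.51946) ≈ 27.4500°, so α ≈ 54.8999°.

54.900°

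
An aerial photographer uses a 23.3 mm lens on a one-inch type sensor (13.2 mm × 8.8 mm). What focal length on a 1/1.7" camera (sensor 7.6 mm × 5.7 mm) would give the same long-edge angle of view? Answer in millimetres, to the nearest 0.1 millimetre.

13.4 mm

Equal angle of view means equal width/f ratio, so f₂ = f₁ · (width₂/width₁) = 23.3 × 7.6/13.2.
f₂ = 23.3 × 0.57576 ≈ 13.415 mm.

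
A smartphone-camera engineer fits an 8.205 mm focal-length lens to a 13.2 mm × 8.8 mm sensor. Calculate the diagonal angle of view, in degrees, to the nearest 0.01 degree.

Sensor diagonal = √(13.2² + 8.8²) = √251.6800 ≈ 15.8644 mm.
Angle of view α = 2·arctan(d/2f) with d = 15.8644 mm and f = 8.205 mm.
d/2f = 0.96675; arctan(0.96675) ≈ 44.0316°, so α ≈ 88.0631°.

88.06°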